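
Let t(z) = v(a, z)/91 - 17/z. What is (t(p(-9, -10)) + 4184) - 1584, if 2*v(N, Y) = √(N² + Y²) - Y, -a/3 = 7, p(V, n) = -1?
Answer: 476295/182 + √442/182 ≈ 2617.1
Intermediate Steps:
a = -21 (a = -3*7 = -21)
v(N, Y) = √(N² + Y²)/2 - Y/2 (v(N, Y) = (√(N² + Y²) - Y)/2 = √(N² + Y²)/2 - Y/2)
t(z) = -17/z - z/182 + √(441 + z²)/182 (t(z) = (√((-21)² + z²)/2 - z/2)/91 - 17/z = (√(441 + z²)/2 - z/2)*(1/91) - 17/z = (-z/182 + √(441 + z²)/182) - 17/z = -17/z - z/182 + √(441 + z²)/182)
(t(p(-9, -10)) + 4184) - 1584 = ((1/182)*(-3094 - (√(441 + (-1)²) - 1*(-1)))/(-1) + 4184) - 1584 = ((1/182)*(-1)*(-3094 - (√(441 + 1) + 1)) + 4184) - 1584 = ((1/182)*(-1)*(-3094 - (√442 + 1)) + 4184) - 1584 = ((1/182)*(-1)*(-3094 - (1 + √442)) + 4184) - 1584 = ((1/182)*(-1)*(-3094 + (-1 - √442)) + 4184) - 1584 = ((1/182)*(-1)*(-3095 - √442) + 4184) - 1584 = ((3095/182 + √442/182) + 4184) - 1584 = (764583/182 + √442/182) - 1584 = 476295/182 + √442/182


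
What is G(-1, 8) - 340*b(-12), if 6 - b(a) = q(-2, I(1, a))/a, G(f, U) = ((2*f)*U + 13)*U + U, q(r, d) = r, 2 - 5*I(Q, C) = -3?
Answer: -5998/3 ≈ -1999.3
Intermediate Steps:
I(Q, C) = 1 (I(Q, C) = ⅖ - ⅕*(-3) = ⅖ + ⅗ = 1)
G(f, U) = U + U*(13 + 2*U*f) (G(f, U) = (2*U*f + 13)*U + U = (13 + 2*U*f)*U + U = U*(13 + 2*U*f) + U = U + U*(13 + 2*U*f))
b(a) = 6 + 2/a (b(a) = 6 - (-2)/a = 6 + 2/a)
G(-1, 8) - 340*b(-12) = 2*8*(7 + 8*(-1)) - 340*(6 + 2/(-12)) = 2*8*(7 - 8) - 340*(6 + 2*(-1/12)) = 2*8*(-1) - 340*(6 - ⅙) = -16 - 340*35/6 = -16 - 5950/3 = -5998/3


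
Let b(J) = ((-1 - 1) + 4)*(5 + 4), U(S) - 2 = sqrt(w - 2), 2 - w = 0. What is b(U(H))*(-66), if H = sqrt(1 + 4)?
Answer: -1188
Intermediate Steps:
w = 2 (w = 2 - 1*0 = 2 + 0 = 2)
H = sqrt(5) ≈ 2.2361
U(S) = 2 (U(S) = 2 + sqrt(2 - 2) = 2 + sqrt(0) = 2 + 0 = 2)
b(J) = 18 (b(J) = (-2 + 4)*9 = 2*9 = 18)
b(U(H))*(-66) = 18*(-66) = -1188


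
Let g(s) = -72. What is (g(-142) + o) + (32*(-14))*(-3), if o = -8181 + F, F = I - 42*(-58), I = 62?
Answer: -4411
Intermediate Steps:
F = 2498 (F = 62 - 42*(-58) = 62 + 2436 = 2498)
o = -5683 (o = -8181 + 2498 = -5683)
(g(-142) + o) + (32*(-14))*(-3) = (-72 - 5683) + (32*(-14))*(-3) = -5755 - 448*(-3) = -5755 + 1344 = -4411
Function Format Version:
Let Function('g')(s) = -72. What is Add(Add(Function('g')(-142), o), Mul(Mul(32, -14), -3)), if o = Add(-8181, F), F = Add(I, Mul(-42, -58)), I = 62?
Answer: -4411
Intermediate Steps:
F = 2498 (F = Add(62, Mul(-42, -58)) = Add(62, 2436) = 2498)
o = -5683 (o = Add(-8181, 2498) = -5683)
Add(Add(Function('g')(-142), o), Mul(Mul(32, -14), -3)) = Add(Add(-72, -5683), Mul(Mul(32, -14), -3)) = Add(-5755, Mul(-448, -3)) = Add(-5755, 1344) = -4411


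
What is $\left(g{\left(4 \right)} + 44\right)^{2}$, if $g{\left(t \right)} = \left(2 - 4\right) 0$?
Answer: $1936$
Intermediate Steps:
$g{\left(t \right)} = 0$ ($g{\left(t \right)} = \left(-2\right) 0 = 0$)
$\left(g{\left(4 \right)} + 44\right)^{2} = \left(0 + 44\right)^{2} = 44^{2} = 1936$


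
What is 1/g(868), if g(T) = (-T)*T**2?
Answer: -1/653972032 ≈ -1.5291e-9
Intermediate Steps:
g(T) = -T**3
1/g(868) = 1/(-1*868**3) = 1/(-1*653972032) = 1/(-653972032) = -1/653972032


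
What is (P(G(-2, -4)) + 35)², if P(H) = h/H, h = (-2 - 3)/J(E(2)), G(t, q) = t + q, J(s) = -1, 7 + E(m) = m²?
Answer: 42025/36 ≈ 1167.4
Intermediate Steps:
E(m) = -7 + m²
G(t, q) = q + t
h = 5 (h = (-2 - 3)/(-1) = -5*(-1) = 5)
P(H) = 5/H
(P(G(-2, -4)) + 35)² = (5/(-4 - 2) + 35)² = (5/(-6) + 35)² = (5*(-⅙) + 35)² = (-⅚ + 35)² = (205/6)² = 42025/36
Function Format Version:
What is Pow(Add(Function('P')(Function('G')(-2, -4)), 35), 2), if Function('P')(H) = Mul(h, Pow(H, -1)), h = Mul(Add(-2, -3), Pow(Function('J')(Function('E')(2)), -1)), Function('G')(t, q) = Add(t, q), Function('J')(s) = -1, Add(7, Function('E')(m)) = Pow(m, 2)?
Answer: Rational(42025, 36) ≈ 1167.4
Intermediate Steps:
Function('E')(m) = Add(-7, Pow(m, 2))
Function('G')(t, q) = Add(q, t)
h = 5 (h = Mul(Add(-2, -3), Pow(-1, -1)) = Mul(-5, -1) = 5)
Function('P')(H) = Mul(5, Pow(H, -1))
Pow(Add(Function('P')(Function('G')(-2, -4)), 35), 2) = Pow(Add(Mul(5, Pow(Add(-4, -2), -1)), 35), 2) = Pow(Add(Mul(5, Pow(-6, -1)), 35), 2) = Pow(Add(Mul(5, Rational(-1, 6)), 35), 2) = Pow(Add(Rational(-5, 6), 35), 2) = Pow(Rational(205, 6), 2) = Rational(42025, 36)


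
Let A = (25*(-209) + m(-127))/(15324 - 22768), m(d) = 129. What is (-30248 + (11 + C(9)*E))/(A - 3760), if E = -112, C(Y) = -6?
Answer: 55020465/6996086 ≈ 7.8645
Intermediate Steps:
A = 1274/1861 (A = (25*(-209) + 129)/(15324 - 22768) = (-5225 + 129)/(-7444) = -5096*(-1/7444) = 1274/1861 ≈ 0.68458)
(-30248 + (11 + C(9)*E))/(A - 3760) = (-30248 + (11 - 6*(-112)))/(1274/1861 - 3760) = (-30248 + (11 + 672))/(-6996086/1861) = (-30248 + 683)*(-1861/6996086) = -29565*(-1861/6996086) = 55020465/6996086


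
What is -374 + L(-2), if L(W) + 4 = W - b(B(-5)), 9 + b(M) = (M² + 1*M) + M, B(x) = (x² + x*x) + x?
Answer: -2486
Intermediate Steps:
B(x) = x + 2*x² (B(x) = (x² + x²) + x = 2*x² + x = x + 2*x²)
b(M) = -9 + M² + 2*M (b(M) = -9 + ((M² + 1*M) + M) = -9 + ((M² + M) + M) = -9 + ((M + M²) + M) = -9 + (M² + 2*M) = -9 + M² + 2*M)
L(W) = -2110 + W (L(W) = -4 + (W - (-9 + (-5*(1 + 2*(-5)))² + 2*(-5*(1 + 2*(-5))))) = -4 + (W - (-9 + (-5*(1 - 10))² + 2*(-5*(1 - 10)))) = -4 + (W - (-9 + (-5*(-9))² + 2*(-5*(-9)))) = -4 + (W - (-9 + 45² + 2*45)) = -4 + (W - (-9 + 2025 + 90)) = -4 + (W - 1*2106) = -4 + (W - 2106) = -4 + (-2106 + W) = -2110 + W)
-374 + L(-2) = -374 + (-2110 - 2) = -374 - 2112 = -2486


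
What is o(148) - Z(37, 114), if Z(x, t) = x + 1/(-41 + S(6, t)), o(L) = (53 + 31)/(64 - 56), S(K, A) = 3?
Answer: -503/19 ≈ -26.474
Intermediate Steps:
o(L) = 21/2 (o(L) = 84/8 = 84*(⅛) = 21/2)
Z(x, t) = -1/38 + x (Z(x, t) = x + 1/(-41 + 3) = x + 1/(-38) = x - 1/38 = -1/38 + x)
o(148) - Z(37, 114) = 21/2 - (-1/38 + 37) = 21/2 - 1*1405/38 = 21/2 - 1405/38 = -503/19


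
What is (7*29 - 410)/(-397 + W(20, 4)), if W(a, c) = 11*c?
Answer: 207/353 ≈ 0.58640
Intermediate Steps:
(7*29 - 410)/(-397 + W(20, 4)) = (7*29 - 410)/(-397 + 11*4) = (203 - 410)/(-397 + 44) = -207/(-353) = -207*(-1/353) = 207/353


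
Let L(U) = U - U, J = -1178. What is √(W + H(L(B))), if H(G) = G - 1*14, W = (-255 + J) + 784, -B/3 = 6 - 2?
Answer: I*√663 ≈ 25.749*I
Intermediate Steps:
B = -12 (B = -3*(6 - 2) = -3*4 = -12)
L(U) = 0
W = -649 (W = (-255 - 1178) + 784 = -1433 + 784 = -649)
H(G) = -14 + G (H(G) = G - 14 = -14 + G)
√(W + H(L(B))) = √(-649 + (-14 + 0)) = √(-649 - 14) = √(-663) = I*√663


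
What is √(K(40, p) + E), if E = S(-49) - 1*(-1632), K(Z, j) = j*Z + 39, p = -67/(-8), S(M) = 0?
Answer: √2006 ≈ 44.788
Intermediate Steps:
p = 67/8 (p = -67*(-⅛) = 67/8 ≈ 8.3750)
K(Z, j) = 39 + Z*j (K(Z, j) = Z*j + 39 = 39 + Z*j)
E = 1632 (E = 0 - 1*(-1632) = 0 + 1632 = 1632)
√(K(40, p) + E) = √((39 + 40*(67/8)) + 1632) = √((39 + 335) + 1632) = √(374 + 1632) = √2006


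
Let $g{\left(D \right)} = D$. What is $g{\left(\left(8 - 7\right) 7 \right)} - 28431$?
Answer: $-28424$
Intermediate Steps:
$g{\left(\left(8 - 7\right) 7 \right)} - 28431 = \left(8 - 7\right) 7 - 28431 = 1 \cdot 7 - 28431 = 7 - 28431 = -28424$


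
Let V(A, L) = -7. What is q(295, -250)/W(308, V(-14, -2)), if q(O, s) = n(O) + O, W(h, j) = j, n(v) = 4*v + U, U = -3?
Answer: -1472/7 ≈ -210.29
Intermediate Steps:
n(v) = -3 + 4*v (n(v) = 4*v - 3 = -3 + 4*v)
q(O, s) = -3 + 5*O (q(O, s) = (-3 + 4*O) + O = -3 + 5*O)
q(295, -250)/W(308, V(-14, -2)) = (-3 + 5*295)/(-7) = (-3 + 1475)*(-1/7) = 1472*(-1/7) = -1472/7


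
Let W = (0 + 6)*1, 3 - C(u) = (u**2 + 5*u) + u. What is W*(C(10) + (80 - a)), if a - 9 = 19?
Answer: -630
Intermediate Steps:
a = 28 (a = 9 + 19 = 28)
C(u) = 3 - u**2 - 6*u (C(u) = 3 - ((u**2 + 5*u) + u) = 3 - (u**2 + 6*u) = 3 + (-u**2 - 6*u) = 3 - u**2 - 6*u)
W = 6 (W = 6*1 = 6)
W*(C(10) + (80 - a)) = 6*((3 - 1*10**2 - 6*10) + (80 - 1*28)) = 6*((3 - 1*100 - 60) + (80 - 28)) = 6*((3 - 100 - 60) + 52) = 6*(-157 + 52) = 6*(-105) = -630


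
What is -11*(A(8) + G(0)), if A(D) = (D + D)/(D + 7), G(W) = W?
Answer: -176/15 ≈ -11.733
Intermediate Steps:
A(D) = 2*D/(7 + D) (A(D) = (2*D)/(7 + D) = 2*D/(7 + D))
-11*(A(8) + G(0)) = -11*(2*8/(7 + 8) + 0) = -11*(2*8/15 + 0) = -11*(2*8*(1/15) + 0) = -11*(16/15 + 0) = -11*16/15 = -176/15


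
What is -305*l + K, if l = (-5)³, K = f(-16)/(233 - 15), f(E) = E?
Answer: 4155617/109 ≈ 38125.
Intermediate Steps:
K = -8/109 (K = -16/(233 - 15) = -16/218 = -16*1/218 = -8/109 ≈ -0.073395)
l = -125
-305*l + K = -305*(-125) - 8/109 = 38125 - 8/109 = 4155617/109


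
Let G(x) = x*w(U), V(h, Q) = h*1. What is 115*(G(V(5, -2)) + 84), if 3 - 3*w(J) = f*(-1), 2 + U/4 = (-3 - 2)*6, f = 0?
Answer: 10235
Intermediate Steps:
U = -128 (U = -8 + 4*((-3 - 2)*6) = -8 + 4*(-5*6) = -8 + 4*(-30) = -8 - 120 = -128)
w(J) = 1 (w(J) = 1 - 0*(-1) = 1 - 1/3*0 = 1 + 0 = 1)
V(h, Q) = h
G(x) = x (G(x) = x*1 = x)
115*(G(V(5, -2)) + 84) = 115*(5 + 84) = 115*89 = 10235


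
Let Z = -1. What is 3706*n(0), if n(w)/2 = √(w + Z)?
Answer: 7412*I ≈ 7412.0*I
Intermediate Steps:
n(w) = 2*√(-1 + w) (n(w) = 2*√(w - 1) = 2*√(-1 + w))
3706*n(0) = 3706*(2*√(-1 + 0)) = 3706*(2*√(-1)) = 3706*(2*I) = 7412*I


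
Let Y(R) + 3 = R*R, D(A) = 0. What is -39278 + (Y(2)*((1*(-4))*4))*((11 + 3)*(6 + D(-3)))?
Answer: -40622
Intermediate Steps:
Y(R) = -3 + R² (Y(R) = -3 + R*R = -3 + R²)
-39278 + (Y(2)*((1*(-4))*4))*((11 + 3)*(6 + D(-3))) = -39278 + ((-3 + 2²)*((1*(-4))*4))*((11 + 3)*(6 + 0)) = -39278 + ((-3 + 4)*(-4*4))*(14*6) = -39278 + (1*(-16))*84 = -39278 - 16*84 = -39278 - 1344 = -40622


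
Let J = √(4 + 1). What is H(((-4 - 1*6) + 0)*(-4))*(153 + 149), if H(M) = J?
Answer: 302*√5 ≈ 675.29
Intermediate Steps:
J = √5 ≈ 2.2361
H(M) = √5
H(((-4 - 1*6) + 0)*(-4))*(153 + 149) = √5*(153 + 149) = √5*302 = 302*√5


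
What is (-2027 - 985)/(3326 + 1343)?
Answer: -3012/4669 ≈ -0.64511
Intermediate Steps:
(-2027 - 985)/(3326 + 1343) = -3012/4669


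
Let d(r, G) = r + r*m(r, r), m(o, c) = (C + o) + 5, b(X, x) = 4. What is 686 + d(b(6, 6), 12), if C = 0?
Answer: 726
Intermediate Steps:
m(o, c) = 5 + o (m(o, c) = (0 + o) + 5 = o + 5 = 5 + o)
d(r, G) = r + r*(5 + r)
686 + d(b(6, 6), 12) = 686 + 4*(6 + 4) = 686 + 4*10 = 686 + 40 = 726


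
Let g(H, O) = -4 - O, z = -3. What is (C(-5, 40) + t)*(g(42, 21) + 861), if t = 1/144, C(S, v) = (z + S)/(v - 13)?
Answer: -26125/108 ≈ -241.90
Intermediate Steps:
C(S, v) = (-3 + S)/(-13 + v) (C(S, v) = (-3 + S)/(v - 13) = (-3 + S)/(-13 + v))
t = 1/144 ≈ 0.0069444
(C(-5, 40) + t)*(g(42, 21) + 861) = ((-3 - 5)/(-13 + 40) + 1/144)*((-4 - 1*21) + 861) = (-8/27 + 1/144)*((-4 - 21) + 861) = ((1/27)*(-8) + 1/144)*(-25 + 861) = (-8/27 + 1/144)*836 = -125/432*836 = -26125/108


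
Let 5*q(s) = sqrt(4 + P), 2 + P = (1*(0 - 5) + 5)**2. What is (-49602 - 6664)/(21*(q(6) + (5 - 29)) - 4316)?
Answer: 3390026500/290404559 + 2953965*sqrt(2)/290404559 ≈ 11.688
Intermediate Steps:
P = -2 (P = -2 + (1*(0 - 5) + 5)**2 = -2 + (1*(-5) + 5)**2 = -2 + (-5 + 5)**2 = -2 + 0**2 = -2 + 0 = -2)
q(s) = sqrt(2)/5 (q(s) = sqrt(4 - 2)/5 = sqrt(2)/5)
(-49602 - 6664)/(21*(q(6) + (5 - 29)) - 4316) = (-49602 - 6664)/(21*(sqrt(2)/5 + (5 - 29)) - 4316) = -56266/(21*(sqrt(2)/5 - 24) - 4316) = -56266/(21*(-24 + sqrt(2)/5) - 4316) = -56266/((-504 + 21*sqrt(2)/5) - 4316) = -56266/(-4820 + 21*sqrt(2)/5)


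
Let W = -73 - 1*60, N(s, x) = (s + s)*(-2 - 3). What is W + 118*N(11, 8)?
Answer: -13113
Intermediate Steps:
N(s, x) = -10*s (N(s, x) = (2*s)*(-5) = -10*s)
W = -133 (W = -73 - 60 = -133)
W + 118*N(11, 8) = -133 + 118*(-10*11) = -133 + 118*(-110) = -133 - 12980 = -13113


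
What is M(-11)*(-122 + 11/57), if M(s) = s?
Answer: 76373/57 ≈ 1339.9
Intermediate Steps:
M(-11)*(-122 + 11/57) = -11*(-122 + 11/57) = -11*(-6943/57) = 76373/57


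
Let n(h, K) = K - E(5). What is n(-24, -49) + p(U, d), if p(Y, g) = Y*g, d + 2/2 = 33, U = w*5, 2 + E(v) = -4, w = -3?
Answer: -523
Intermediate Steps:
E(v) = -6 (E(v) = -2 - 4 = -6)
n(h, K) = 6 + K (n(h, K) = K - 1*(-6) = K + 6 = 6 + K)
U = -15 (U = -3*5 = -15)
d = 32 (d = -1 + 33 = 32)
n(-24, -49) + p(U, d) = (6 - 49) - 15*32 = -43 - 480 = -523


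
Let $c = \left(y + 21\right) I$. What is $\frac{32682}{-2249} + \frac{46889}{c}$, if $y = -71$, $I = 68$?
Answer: $- \frac{16659397}{588200} \approx -28.323$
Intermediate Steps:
$c = -3400$ ($c = \left(-71 + 21\right) 68 = \left(-50\right) 68 = -3400$)
$\frac{32682}{-2249} + \frac{46889}{c} = \frac{32682}{-2249} + \frac{46889}{-3400} = 32682 \left(- \frac{1}{2249}\right) + 46889 \left(- \frac{1}{3400}\right) = - \frac{2514}{173} - \frac{46889}{3400} = - \frac{16659397}{588200}$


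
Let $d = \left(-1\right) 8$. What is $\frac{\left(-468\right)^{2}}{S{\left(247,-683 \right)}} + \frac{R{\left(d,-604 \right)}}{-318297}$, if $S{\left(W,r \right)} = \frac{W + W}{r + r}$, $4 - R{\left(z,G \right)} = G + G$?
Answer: $- \frac{1220900722892}{2015881} \approx -6.0564 \cdot 10^{5}$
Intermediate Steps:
$d = -8$
$R{\left(z,G \right)} = 4 - 2 G$ ($R{\left(z,G \right)} = 4 - \left(G + G\right) = 4 - 2 G$)
$S{\left(W,r \right)} = \frac{W}{r}$ ($S{\left(W,r \right)} = \frac{2 W}{2 r} = 2 W \frac{1}{2 r} = \frac{W}{r}$)
$\frac{\left(-468\right)^{2}}{S{\left(247,-683 \right)}} + \frac{R{\left(d,-604 \right)}}{-318297} = \frac{\left(-468\right)^{2}}{247 \frac{1}{-683}} + \frac{4 - -1208}{-318297} = \frac{219024}{247 \left(- \frac{1}{683}\right)} + \left(4 + 1208\right) \left(- \frac{1}{318297}\right) = \frac{219024}{- \frac{247}{683}} + 1212 \left(- \frac{1}{318297}\right) = 219024 \left(- \frac{683}{247}\right) - \frac{404}{106099} = - \frac{11507184}{19} - \frac{404}{106099} = - \frac{1220900722892}{2015881}$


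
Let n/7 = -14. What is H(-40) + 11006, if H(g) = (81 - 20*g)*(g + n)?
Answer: -110572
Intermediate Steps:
n = -98 (n = 7*(-14) = -98)
H(g) = (-98 + g)*(81 - 20*g) (H(g) = (81 - 20*g)*(g - 98) = (81 - 20*g)*(-98 + g) = (-98 + g)*(81 - 20*g))
H(-40) + 11006 = (-7938 - 20*(-40)**2 + 2041*(-40)) + 11006 = (-7938 - 20*1600 - 81640) + 11006 = (-7938 - 32000 - 81640) + 11006 = -121578 + 11006 = -110572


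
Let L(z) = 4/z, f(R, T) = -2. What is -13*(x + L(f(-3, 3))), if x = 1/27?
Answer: 689/27 ≈ 25.519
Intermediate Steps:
x = 1/27 ≈ 0.037037
-13*(x + L(f(-3, 3))) = -13*(1/27 + 4/(-2)) = -13*(1/27 + 4*(-½)) = -13*(1/27 - 2) = -13*(-53/27) = 689/27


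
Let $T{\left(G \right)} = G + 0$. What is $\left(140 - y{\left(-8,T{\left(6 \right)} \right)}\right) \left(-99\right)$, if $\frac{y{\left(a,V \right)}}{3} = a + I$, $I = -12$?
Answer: $-19800$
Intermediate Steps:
$T{\left(G \right)} = G$
$y{\left(a,V \right)} = -36 + 3 a$ ($y{\left(a,V \right)} = 3 \left(a - 12\right) = 3 \left(-12 + a\right) = -36 + 3 a$)
$\left(140 - y{\left(-8,T{\left(6 \right)} \right)}\right) \left(-99\right) = \left(140 - \left(-36 + 3 \left(-8\right)\right)\right) \left(-99\right) = \left(140 - \left(-36 - 24\right)\right) \left(-99\right) = \left(140 - -60\right) \left(-99\right) = \left(140 + 60\right) \left(-99\right) = 200 \left(-99\right) = -19800$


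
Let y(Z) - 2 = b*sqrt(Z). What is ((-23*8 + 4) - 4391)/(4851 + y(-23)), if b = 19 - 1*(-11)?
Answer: -964481/1024883 + 137130*I*sqrt(23)/23572309 ≈ -0.94106 + 0.027899*I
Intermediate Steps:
b = 30 (b = 19 + 11 = 30)
y(Z) = 2 + 30*sqrt(Z)
((-23*8 + 4) - 4391)/(4851 + y(-23)) = ((-23*8 + 4) - 4391)/(4851 + (2 + 30*sqrt(-23))) = ((-184 + 4) - 4391)/(4851 + (2 + 30*(I*sqrt(23)))) = (-180 - 4391)/(4851 + (2 + 30*I*sqrt(23))) = -4571/(4853 + 30*I*sqrt(23))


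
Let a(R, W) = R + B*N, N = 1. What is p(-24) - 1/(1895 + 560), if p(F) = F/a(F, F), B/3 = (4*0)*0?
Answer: 2454/2455 ≈ 0.99959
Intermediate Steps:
B = 0 (B = 3*((4*0)*0) = 3*(0*0) = 3*0 = 0)
a(R, W) = R (a(R, W) = R + 0*1 = R + 0 = R)
p(F) = 1 (p(F) = F/F = 1)
p(-24) - 1/(1895 + 560) = 1 - 1/(1895 + 560) = 1 - 1/2455 = 2454/2455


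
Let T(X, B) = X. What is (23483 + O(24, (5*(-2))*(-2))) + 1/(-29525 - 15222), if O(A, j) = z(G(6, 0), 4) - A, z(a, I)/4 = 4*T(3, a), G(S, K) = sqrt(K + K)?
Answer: 1051867728/44747 ≈ 23507.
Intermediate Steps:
G(S, K) = sqrt(2)*sqrt(K) (G(S, K) = sqrt(2*K) = sqrt(2)*sqrt(K))
z(a, I) = 48 (z(a, I) = 4*(4*3) = 4*12 = 48)
O(A, j) = 48 - A
(23483 + O(24, (5*(-2))*(-2))) + 1/(-29525 - 15222) = (23483 + (48 - 1*24)) + 1/(-29525 - 15222) = (23483 + (48 - 24)) + 1/(-44747) = (23483 + 24) - 1/44747 = 23507 - 1/44747 = 1051867728/44747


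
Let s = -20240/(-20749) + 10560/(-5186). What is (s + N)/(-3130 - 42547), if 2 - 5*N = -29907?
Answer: -1608883351713/12287605626445 ≈ -0.13094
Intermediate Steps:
N = 29909/5 (N = ⅖ - ⅕*(-29907) = ⅖ + 29907/5 = 29909/5 ≈ 5981.8)
s = -57072400/53802157 (s = -20240*(-1/20749) + 10560*(-1/5186) = 20240/20749 - 5280/2593 = -57072400/53802157 ≈ -1.0608)
(s + N)/(-3130 - 42547) = (-57072400/53802157 + 29909/5)/(-3130 - 42547) = (1608883351713/269010785)/(-45677) = (1608883351713/269010785)*(-1/45677) = -1608883351713/12287605626445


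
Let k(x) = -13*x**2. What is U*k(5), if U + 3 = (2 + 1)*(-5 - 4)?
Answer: 9750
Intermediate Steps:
U = -30 (U = -3 + (2 + 1)*(-5 - 4) = -3 + 3*(-9) = -3 - 27 = -30)
U*k(5) = -(-390)*5**2 = -(-390)*25 = -30*(-325) = 9750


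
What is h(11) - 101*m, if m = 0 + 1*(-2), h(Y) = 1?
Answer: 203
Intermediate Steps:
m = -2 (m = 0 - 2 = -2)
h(11) - 101*m = 1 - 101*(-2) = 1 + 202 = 203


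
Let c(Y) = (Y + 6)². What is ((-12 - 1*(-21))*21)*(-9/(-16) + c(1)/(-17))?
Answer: -119259/272 ≈ -438.45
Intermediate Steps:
c(Y) = (6 + Y)²
((-12 - 1*(-21))*21)*(-9/(-16) + c(1)/(-17)) = ((-12 - 1*(-21))*21)*(-9/(-16) + (6 + 1)²/(-17)) = ((-12 + 21)*21)*(-9*(-1/16) + 7²*(-1/17)) = (9*21)*(9/16 + 49*(-1/17)) = 189*(9/16 - 49/17) = 189*(-631/272) = -119259/272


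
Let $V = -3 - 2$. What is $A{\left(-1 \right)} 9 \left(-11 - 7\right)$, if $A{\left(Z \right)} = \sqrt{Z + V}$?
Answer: $- 162 i \sqrt{6} \approx - 396.82 i$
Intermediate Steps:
$V = -5$
$A{\left(Z \right)} = \sqrt{-5 + Z}$ ($A{\left(Z \right)} = \sqrt{Z - 5} = \sqrt{-5 + Z}$)
$A{\left(-1 \right)} 9 \left(-11 - 7\right) = \sqrt{-5 - 1} \cdot 9 \left(-11 - 7\right) = \sqrt{-6} \cdot 9 \left(-18\right) = i \sqrt{6} \left(-162\right) = - 162 i \sqrt{6}$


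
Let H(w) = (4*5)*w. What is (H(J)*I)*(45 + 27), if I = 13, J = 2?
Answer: 37440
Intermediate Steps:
H(w) = 20*w
(H(J)*I)*(45 + 27) = ((20*2)*13)*(45 + 27) = (40*13)*72 = 520*72 = 37440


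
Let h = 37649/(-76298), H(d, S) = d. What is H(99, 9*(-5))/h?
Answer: -7553502/37649 ≈ -200.63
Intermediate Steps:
h = -37649/76298 (h = 37649*(-1/76298) = -37649/76298 ≈ -0.49345)
H(99, 9*(-5))/h = 99/(-37649/76298) = 99*(-76298/37649) = -7553502/37649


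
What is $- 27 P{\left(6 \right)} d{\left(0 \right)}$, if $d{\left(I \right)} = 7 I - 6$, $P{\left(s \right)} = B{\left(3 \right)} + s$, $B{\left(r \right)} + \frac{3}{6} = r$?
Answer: $1377$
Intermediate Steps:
$B{\left(r \right)} = - \frac{1}{2} + r$
$P{\left(s \right)} = \frac{5}{2} + s$ ($P{\left(s \right)} = \left(- \frac{1}{2} + 3\right) + s = \frac{5}{2} + s$)
$d{\left(I \right)} = -6 + 7 I$
$- 27 P{\left(6 \right)} d{\left(0 \right)} = - 27 \left(\frac{5}{2} + 6\right) \left(-6 + 7 \cdot 0\right) = \left(-27\right) \frac{17}{2} \left(-6 + 0\right) = \left(- \frac{459}{2}\right) \left(-6\right) = 1377$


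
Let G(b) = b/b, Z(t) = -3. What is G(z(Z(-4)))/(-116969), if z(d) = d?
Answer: -1/116969 ≈ -8.5493e-6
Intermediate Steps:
G(b) = 1
G(z(Z(-4)))/(-116969) = 1/(-116969) = 1*(-1/116969) = -1/116969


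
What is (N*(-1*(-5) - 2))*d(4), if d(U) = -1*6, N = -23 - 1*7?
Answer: 540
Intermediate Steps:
N = -30 (N = -23 - 7 = -30)
d(U) = -6
(N*(-1*(-5) - 2))*d(4) = -30*(-1*(-5) - 2)*(-6) = -30*(5 - 2)*(-6) = -30*3*(-6) = -90*(-6) = 540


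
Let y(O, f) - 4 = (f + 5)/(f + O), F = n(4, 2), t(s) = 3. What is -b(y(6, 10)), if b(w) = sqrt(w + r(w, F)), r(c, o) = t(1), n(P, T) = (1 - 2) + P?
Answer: -sqrt(127)/4 ≈ -2.8174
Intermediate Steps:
n(P, T) = -1 + P
F = 3 (F = -1 + 4 = 3)
y(O, f) = 4 + (5 + f)/(O + f) (y(O, f) = 4 + (f + 5)/(f + O) = 4 + (5 + f)/(O + f))
r(c, o) = 3
b(w) = sqrt(3 + w) (b(w) = sqrt(w + 3) = sqrt(3 + w))
-b(y(6, 10)) = -sqrt(3 + (5 + 4*6 + 5*10)/(6 + 10)) = -sqrt(3 + (5 + 24 + 50)/16) = -sqrt(3 + (1/16)*79) = -sqrt(3 + 79/16) = -sqrt(127/16) = -sqrt(127)/4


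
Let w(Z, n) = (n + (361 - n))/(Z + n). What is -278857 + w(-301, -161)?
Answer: -128832295/462 ≈ -2.7886e+5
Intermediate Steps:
w(Z, n) = 361/(Z + n)
-278857 + w(-301, -161) = -278857 + 361/(-301 - 161) = -278857 + 361/(-462) = -278857 + 361*(-1/462) = -278857 - 361/462 = -128832295/462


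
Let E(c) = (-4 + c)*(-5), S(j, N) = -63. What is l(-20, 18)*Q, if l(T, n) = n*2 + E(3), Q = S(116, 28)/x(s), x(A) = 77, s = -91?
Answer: -369/11 ≈ -33.545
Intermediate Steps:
E(c) = 20 - 5*c
Q = -9/11 (Q = -63/77 = -63*1/77 = -9/11 ≈ -0.81818)
l(T, n) = 5 + 2*n (l(T, n) = n*2 + (20 - 5*3) = 2*n + (20 - 15) = 2*n + 5 = 5 + 2*n)
l(-20, 18)*Q = (5 + 2*18)*(-9/11) = (5 + 36)*(-9/11) = 41*(-9/11) = -369/11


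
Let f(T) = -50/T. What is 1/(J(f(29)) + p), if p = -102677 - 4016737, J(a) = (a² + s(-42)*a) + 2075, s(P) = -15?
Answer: -841/3462657849 ≈ -2.4288e-7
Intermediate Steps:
J(a) = 2075 + a² - 15*a (J(a) = (a² - 15*a) + 2075 = 2075 + a² - 15*a)
p = -4119414
1/(J(f(29)) + p) = 1/((2075 + (-50/29)² - (-750)/29) - 4119414) = 1/((2075 + (-50*1/29)² - (-750)/29) - 4119414) = 1/((2075 + (-50/29)² - 15*(-50/29)) - 4119414) = 1/((2075 + 2500/841 + 750/29) - 4119414) = 1/(1769325/841 - 4119414) = 1/(-3462657849/841) = -841/3462657849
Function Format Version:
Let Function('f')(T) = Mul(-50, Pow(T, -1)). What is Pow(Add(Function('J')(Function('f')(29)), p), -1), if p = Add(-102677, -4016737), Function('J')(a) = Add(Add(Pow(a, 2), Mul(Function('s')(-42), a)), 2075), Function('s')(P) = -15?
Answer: Rational(-841, 3462657849) ≈ -2.4288e-7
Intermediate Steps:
Function('J')(a) = Add(2075, Pow(a, 2), Mul(-15, a)) (Function('J')(a) = Add(Add(Pow(a, 2), Mul(-15, a)), 2075) = Add(2075, Pow(a, 2), Mul(-15, a)))
p = -4119414
Pow(Add(Function('J')(Function('f')(29)), p), -1) = Pow(Add(Add(2075, Pow(Mul(-50, Pow(29, -1)), 2), Mul(-15, Mul(-50, Pow(29, -1)))), -4119414), -1) = Pow(Add(Add(2075, Pow(Mul(-50, Rational(1, 29)), 2), Mul(-15, Mul(-50, Rational(1, 29)))), -4119414), -1) = Pow(Add(Add(2075, Pow(Rational(-50, 29), 2), Mul(-15, Rational(-50, 29))), -4119414), -1) = Pow(Add(Add(2075, Rational(2500, 841), Rational(750, 29)), -4119414), -1) = Pow(Add(Rational(1769325, 841), -4119414), -1) = Pow(Rational(-3462657849, 841), -1) = Rational(-841, 3462657849)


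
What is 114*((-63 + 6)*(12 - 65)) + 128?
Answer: 344522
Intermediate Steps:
114*((-63 + 6)*(12 - 65)) + 128 = 114*(-57*(-53)) + 128 = 114*3021 + 128 = 344394 + 128 = 344522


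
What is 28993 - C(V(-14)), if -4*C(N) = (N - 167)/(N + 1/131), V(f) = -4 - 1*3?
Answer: 53126573/1832 ≈ 28999.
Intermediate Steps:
V(f) = -7 (V(f) = -4 - 3 = -7)
C(N) = -(-167 + N)/(4*(1/131 + N)) (C(N) = -(N - 167)/(4*(N + 1/131)) = -(-167 + N)/(4*(N + 1/131)) = -(-167 + N)/(4*(1/131 + N)))
28993 - C(V(-14)) = 28993 - 131*(167 - 1*(-7))/(4*(1 + 131*(-7))) = 28993 - 131*(167 + 7)/(4*(1 - 917)) = 28993 - 131*174/(4*(-916)) = 28993 - 131*(-1)*174/(4*916) = 28993 - 1*(-11397/1832) = 28993 + 11397/1832 = 53126573/1832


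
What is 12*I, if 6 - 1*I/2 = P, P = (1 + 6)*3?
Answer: -360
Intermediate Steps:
P = 21 (P = 7*3 = 21)
I = -30 (I = 12 - 2*21 = 12 - 42 = -30)
12*I = 12*(-30) = -360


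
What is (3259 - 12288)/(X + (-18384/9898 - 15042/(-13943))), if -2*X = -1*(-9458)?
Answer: 623036276303/326373197401 ≈ 1.9090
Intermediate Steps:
X = -4729 (X = -(-1)*(-9458)/2 = -1/2*9458 = -4729)
(3259 - 12288)/(X + (-18384/9898 - 15042/(-13943))) = (3259 - 12288)/(-4729 + (-18384/9898 - 15042/(-13943))) = -9029/(-4729 + (-18384*1/9898 - 15042*(-1/13943))) = -9029/(-4729 + (-9192/4949 + 15042/13943)) = -9029/(-4729 - 53721198/69003907) = -9029/(-326373197401/69003907) = -9029*(-69003907/326373197401) = 623036276303/326373197401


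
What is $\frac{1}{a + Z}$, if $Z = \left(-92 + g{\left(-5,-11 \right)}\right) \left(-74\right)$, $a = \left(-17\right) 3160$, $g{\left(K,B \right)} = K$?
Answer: $- \frac{1}{46542} \approx -2.1486 \cdot 10^{-5}$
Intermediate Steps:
$a = -53720$
$Z = 7178$ ($Z = \left(-92 - 5\right) \left(-74\right) = \left(-97\right) \left(-74\right) = 7178$)
$\frac{1}{a + Z} = \frac{1}{-53720 + 7178} = \frac{1}{-46542} = - \frac{1}{46542}$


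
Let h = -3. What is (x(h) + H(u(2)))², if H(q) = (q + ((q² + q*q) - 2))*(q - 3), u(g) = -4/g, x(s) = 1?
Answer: 361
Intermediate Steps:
H(q) = (-3 + q)*(-2 + q + 2*q²) (H(q) = (q + ((q² + q²) - 2))*(-3 + q) = (q + (2*q² - 2))*(-3 + q) = (q + (-2 + 2*q²))*(-3 + q) = (-2 + q + 2*q²)*(-3 + q) = (-3 + q)*(-2 + q + 2*q²))
(x(h) + H(u(2)))² = (1 + (6 - (-20)/2 - 5*(-4/2)² + 2*(-4/2)³))² = (1 + (6 - (-20)/2 - 5*(-4*½)² + 2*(-4*½)³))² = (1 + (6 - 5*(-2) - 5*(-2)² + 2*(-2)³))² = (1 + (6 + 10 - 5*4 + 2*(-8)))² = (1 + (6 + 10 - 20 - 16))² = (1 - 20)² = (-19)² = 361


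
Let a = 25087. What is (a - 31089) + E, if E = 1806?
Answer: -4196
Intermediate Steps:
(a - 31089) + E = (25087 - 31089) + 1806 = -6002 + 1806 = -4196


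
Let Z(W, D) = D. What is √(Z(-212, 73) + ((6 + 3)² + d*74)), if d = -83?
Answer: 2*I*√1497 ≈ 77.382*I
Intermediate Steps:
√(Z(-212, 73) + ((6 + 3)² + d*74)) = √(73 + ((6 + 3)² - 83*74)) = √(73 + (9² - 6142)) = √(73 + (81 - 6142)) = √(73 - 6061) = √(-5988) = 2*I*√1497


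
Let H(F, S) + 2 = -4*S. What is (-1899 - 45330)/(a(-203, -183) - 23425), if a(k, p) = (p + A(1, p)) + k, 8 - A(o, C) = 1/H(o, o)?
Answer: 283374/142817 ≈ 1.9842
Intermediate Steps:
H(F, S) = -2 - 4*S
A(o, C) = 8 - 1/(-2 - 4*o)
a(k, p) = 49/6 + k + p (a(k, p) = (p + (17 + 32*1)/(2*(1 + 2*1))) + k = (p + (17 + 32)/(2*(1 + 2))) + k = (p + (½)*49/3) + k = (p + (½)*(⅓)*49) + k = (p + 49/6) + k = (49/6 + p) + k = 49/6 + k + p)
(-1899 - 45330)/(a(-203, -183) - 23425) = (-1899 - 45330)/((49/6 - 203 - 183) - 23425) = -47229/(-2267/6 - 23425) = -47229/(-142817/6) = -47229*(-6/142817) = 283374/142817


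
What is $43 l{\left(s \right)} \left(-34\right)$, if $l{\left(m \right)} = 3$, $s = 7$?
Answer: $-4386$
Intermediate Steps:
$43 l{\left(s \right)} \left(-34\right) = 43 \cdot 3 \left(-34\right) = 129 \left(-34\right) = -4386$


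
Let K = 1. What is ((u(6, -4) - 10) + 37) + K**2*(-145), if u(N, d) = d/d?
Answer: -117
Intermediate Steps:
u(N, d) = 1
((u(6, -4) - 10) + 37) + K**2*(-145) = ((1 - 10) + 37) + 1**2*(-145) = (-9 + 37) + 1*(-145) = 28 - 145 = -117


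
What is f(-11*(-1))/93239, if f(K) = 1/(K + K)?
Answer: 1/2051258 ≈ 4.8751e-7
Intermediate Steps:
f(K) = 1/(2*K)
f(-11*(-1))/93239 = (1/(2*((-11*(-1)))))/93239 = ((½)/11)*(1/93239) = ((½)*(1/11))*(1/93239) = (1/22)*(1/93239) = 1/2051258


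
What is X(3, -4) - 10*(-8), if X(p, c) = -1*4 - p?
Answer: 73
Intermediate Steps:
X(p, c) = -4 - p
X(3, -4) - 10*(-8) = (-4 - 1*3) - 10*(-8) = (-4 - 3) + 80 = -7 + 80 = 73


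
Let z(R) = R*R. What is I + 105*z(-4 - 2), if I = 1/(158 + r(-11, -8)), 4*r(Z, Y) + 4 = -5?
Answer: 2354944/623 ≈ 3780.0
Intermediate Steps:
r(Z, Y) = -9/4 (r(Z, Y) = -1 + (¼)*(-5) = -1 - 5/4 = -9/4)
I = 4/623 (I = 1/(158 - 9/4) = 1/(623/4) = 4/623 ≈ 0.0064205)
z(R) = R²
I + 105*z(-4 - 2) = 4/623 + 105*(-4 - 2)² = 4/623 + 105*(-6)² = 4/623 + 105*36 = 4/623 + 3780 = 2354944/623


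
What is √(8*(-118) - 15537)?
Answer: I*√16481 ≈ 128.38*I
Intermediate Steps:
√(8*(-118) - 15537) = √(-944 - 15537) = √(-16481) = I*√16481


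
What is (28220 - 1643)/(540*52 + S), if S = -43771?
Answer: -26577/15691 ≈ -1.6938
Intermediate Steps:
(28220 - 1643)/(540*52 + S) = (28220 - 1643)/(540*52 - 43771) = 26577/(28080 - 43771) = 26577/(-15691) = 26577*(-1/15691) = -26577/15691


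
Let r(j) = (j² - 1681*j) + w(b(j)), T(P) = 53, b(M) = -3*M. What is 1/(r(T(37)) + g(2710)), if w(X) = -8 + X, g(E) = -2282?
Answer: -1/88733 ≈ -1.1270e-5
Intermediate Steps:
r(j) = -8 + j² - 1684*j (r(j) = (j² - 1681*j) + (-8 - 3*j) = -8 + j² - 1684*j)
1/(r(T(37)) + g(2710)) = 1/((-8 + 53² - 1684*53) - 2282) = 1/((-8 + 2809 - 89252) - 2282) = 1/(-86451 - 2282) = 1/(-88733) = -1/88733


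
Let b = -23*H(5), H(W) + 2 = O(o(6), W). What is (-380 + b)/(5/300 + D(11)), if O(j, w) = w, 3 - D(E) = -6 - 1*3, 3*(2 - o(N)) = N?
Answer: -26940/721 ≈ -37.365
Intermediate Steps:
o(N) = 2 - N/3
D(E) = 12 (D(E) = 3 - (-6 - 1*3) = 3 - (-6 - 3) = 3 - 1*(-9) = 3 + 9 = 12)
H(W) = -2 + W
b = -69 (b = -23*(-2 + 5) = -23*3 = -69)
(-380 + b)/(5/300 + D(11)) = (-380 - 69)/(5/300 + 12) = -449/(5*(1/300) + 12) = -449/(1/60 + 12) = -449/721/60 = -449*60/721 = -26940/721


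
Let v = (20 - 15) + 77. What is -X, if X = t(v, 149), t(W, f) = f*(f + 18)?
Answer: -24883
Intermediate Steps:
v = 82 (v = 5 + 77 = 82)
t(W, f) = f*(18 + f)
X = 24883 (X = 149*(18 + 149) = 149*167 = 24883)
-X = -1*24883 = -24883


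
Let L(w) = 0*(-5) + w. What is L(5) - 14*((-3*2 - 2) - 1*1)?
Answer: 131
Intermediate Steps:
L(w) = w (L(w) = 0 + w = w)
L(5) - 14*((-3*2 - 2) - 1*1) = 5 - 14*((-3*2 - 2) - 1*1) = 5 - 14*((-6 - 2) - 1) = 5 - 14*(-8 - 1) = 5 - 14*(-9) = 5 + 126 = 131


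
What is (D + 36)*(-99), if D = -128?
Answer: 9108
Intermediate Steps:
(D + 36)*(-99) = (-128 + 36)*(-99) = -92*(-99) = 9108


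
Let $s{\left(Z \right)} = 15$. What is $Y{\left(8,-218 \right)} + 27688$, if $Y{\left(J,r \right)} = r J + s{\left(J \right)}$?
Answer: $25959$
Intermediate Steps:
$Y{\left(J,r \right)} = 15 + J r$ ($Y{\left(J,r \right)} = r J + 15 = J r + 15 = 15 + J r$)
$Y{\left(8,-218 \right)} + 27688 = \left(15 + 8 \left(-218\right)\right) + 27688 = \left(15 - 1744\right) + 27688 = -1729 + 27688 = 25959$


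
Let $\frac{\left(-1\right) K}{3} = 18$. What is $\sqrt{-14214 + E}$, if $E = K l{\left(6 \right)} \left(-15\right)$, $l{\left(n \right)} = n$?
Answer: $i \sqrt{9354} \approx 96.716 i$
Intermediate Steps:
$K = -54$ ($K = \left(-3\right) 18 = -54$)
$E = 4860$ ($E = \left(-54\right) 6 \left(-15\right) = \left(-324\right) \left(-15\right) = 4860$)
$\sqrt{-14214 + E} = \sqrt{-14214 + 4860} = \sqrt{-9354} = i \sqrt{9354}$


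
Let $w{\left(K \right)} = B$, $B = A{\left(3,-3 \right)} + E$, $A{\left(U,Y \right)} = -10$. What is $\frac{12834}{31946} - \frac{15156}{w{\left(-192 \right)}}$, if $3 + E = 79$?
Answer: $- \frac{40277211}{175703} \approx -229.23$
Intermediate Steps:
$E = 76$ ($E = -3 + 79 = 76$)
$B = 66$ ($B = -10 + 76 = 66$)
$w{\left(K \right)} = 66$
$\frac{12834}{31946} - \frac{15156}{w{\left(-192 \right)}} = \frac{12834}{31946} - \frac{15156}{66} = 12834 \cdot \frac{1}{31946} - \frac{2526}{11} = \frac{6417}{15973} - \frac{2526}{11} = - \frac{40277211}{175703}$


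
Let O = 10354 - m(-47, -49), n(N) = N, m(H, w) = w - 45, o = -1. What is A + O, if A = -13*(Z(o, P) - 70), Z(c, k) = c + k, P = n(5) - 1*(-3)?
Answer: 11267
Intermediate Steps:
m(H, w) = -45 + w
P = 8 (P = 5 - 1*(-3) = 5 + 3 = 8)
O = 10448 (O = 10354 - (-45 - 49) = 10354 - 1*(-94) = 10354 + 94 = 10448)
A = 819 (A = -13*((-1 + 8) - 70) = -13*(7 - 70) = -13*(-63) = 819)
A + O = 819 + 10448 = 11267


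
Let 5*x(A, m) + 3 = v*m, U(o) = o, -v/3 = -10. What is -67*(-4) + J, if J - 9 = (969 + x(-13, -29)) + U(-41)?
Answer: 5152/5 ≈ 1030.4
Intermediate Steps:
v = 30 (v = -3*(-10) = 30)
x(A, m) = -⅗ + 6*m (x(A, m) = -⅗ + (30*m)/5 = -⅗ + 6*m)
J = 3812/5 (J = 9 + ((969 + (-⅗ + 6*(-29))) - 41) = 9 + ((969 + (-⅗ - 174)) - 41) = 9 + ((969 - 873/5) - 41) = 9 + (3972/5 - 41) = 9 + 3767/5 = 3812/5 ≈ 762.40)
-67*(-4) + J = -67*(-4) + 3812/5 = 268 + 3812/5 = 5152/5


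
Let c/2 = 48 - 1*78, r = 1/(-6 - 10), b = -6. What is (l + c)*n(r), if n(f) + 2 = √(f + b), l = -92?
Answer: 304 - 38*I*√97 ≈ 304.0 - 374.26*I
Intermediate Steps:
r = -1/16 (r = 1/(-16) = -1/16 ≈ -0.062500)
n(f) = -2 + √(-6 + f) (n(f) = -2 + √(f - 6) = -2 + √(-6 + f))
c = -60 (c = 2*(48 - 1*78) = 2*(48 - 78) = 2*(-30) = -60)
(l + c)*n(r) = (-92 - 60)*(-2 + √(-6 - 1/16)) = -152*(-2 + √(-97/16)) = -152*(-2 + I*√97/4) = 304 - 38*I*√97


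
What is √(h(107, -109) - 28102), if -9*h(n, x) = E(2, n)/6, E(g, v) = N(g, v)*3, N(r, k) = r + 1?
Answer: I*√1011678/6 ≈ 167.64*I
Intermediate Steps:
N(r, k) = 1 + r
E(g, v) = 3 + 3*g (E(g, v) = (1 + g)*3 = 3 + 3*g)
h(n, x) = -⅙ (h(n, x) = -(3 + 3*2)/(9*6) = -(3 + 6)/(9*6) = -1/6 = -⅑*3/2 = -⅙)
√(h(107, -109) - 28102) = √(-⅙ - 28102) = √(-168613/6) = I*√1011678/6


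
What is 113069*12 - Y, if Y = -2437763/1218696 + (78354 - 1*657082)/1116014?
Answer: 922700245670265701/680040898872 ≈ 1.3568e+6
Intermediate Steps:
Y = -1712935567685/680040898872 (Y = -2437763*1/1218696 + (78354 - 657082)*(1/1116014) = -2437763/1218696 - 578728*1/1116014 = -2437763/1218696 - 289364/558007 = -1712935567685/680040898872 ≈ -2.5189)
113069*12 - Y = 113069*12 - 1*(-1712935567685/680040898872) = 1356828 + 1712935567685/680040898872 = 922700245670265701/680040898872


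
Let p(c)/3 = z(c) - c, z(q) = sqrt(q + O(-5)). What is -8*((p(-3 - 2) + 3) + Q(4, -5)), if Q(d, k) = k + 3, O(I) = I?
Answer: -128 - 24*I*sqrt(10) ≈ -128.0 - 75.895*I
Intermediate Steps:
z(q) = sqrt(-5 + q) (z(q) = sqrt(q - 5) = sqrt(-5 + q))
Q(d, k) = 3 + k
p(c) = -3*c + 3*sqrt(-5 + c) (p(c) = 3*(sqrt(-5 + c) - c) = -3*c + 3*sqrt(-5 + c))
-8*((p(-3 - 2) + 3) + Q(4, -5)) = -8*(((-3*(-3 - 2) + 3*sqrt(-5 + (-3 - 2))) + 3) + (3 - 5)) = -8*(((-3*(-5) + 3*sqrt(-5 - 5)) + 3) - 2) = -8*(((15 + 3*sqrt(-10)) + 3) - 2) = -8*(((15 + 3*(I*sqrt(10))) + 3) - 2) = -8*(((15 + 3*I*sqrt(10)) + 3) - 2) = -8*((18 + 3*I*sqrt(10)) - 2) = -8*(16 + 3*I*sqrt(10)) = -128 - 24*I*sqrt(10)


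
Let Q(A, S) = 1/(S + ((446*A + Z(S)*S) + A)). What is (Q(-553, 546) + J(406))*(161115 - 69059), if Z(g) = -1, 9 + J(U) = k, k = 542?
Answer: 12128635940912/247191 ≈ 4.9066e+7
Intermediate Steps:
J(U) = 533 (J(U) = -9 + 542 = 533)
Q(A, S) = 1/(447*A) (Q(A, S) = 1/(S + ((446*A - S) + A)) = 1/(S + ((-S + 446*A) + A)) = 1/(S + (-S + 447*A)) = 1/(447*A))
(Q(-553, 546) + J(406))*(161115 - 69059) = ((1/447)/(-553) + 533)*(161115 - 69059) = ((1/447)*(-1/553) + 533)*92056 = (-1/247191 + 533)*92056 = (131752802/247191)*92056 = 12128635940912/247191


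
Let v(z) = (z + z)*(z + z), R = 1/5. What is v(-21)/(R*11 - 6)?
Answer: -8820/19 ≈ -464.21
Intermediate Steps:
R = ⅕ ≈ 0.20000
v(z) = 4*z² (v(z) = (2*z)*(2*z) = 4*z²)
v(-21)/(R*11 - 6) = (4*(-21)²)/((⅕)*11 - 6) = (4*441)/(11/5 - 6) = 1764/(-19/5) = 1764*(-5/19) = -8820/19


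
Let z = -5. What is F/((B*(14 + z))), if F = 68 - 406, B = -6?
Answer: 169/27 ≈ 6.2593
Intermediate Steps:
F = -338
F/((B*(14 + z))) = -338*(-1/(6*(14 - 5))) = -338/((-6*9)) = -338/(-54) = -338*(-1/54) = 169/27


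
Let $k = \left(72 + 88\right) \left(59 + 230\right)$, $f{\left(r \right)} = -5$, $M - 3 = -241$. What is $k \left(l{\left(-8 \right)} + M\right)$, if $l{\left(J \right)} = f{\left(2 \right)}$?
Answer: $-11236320$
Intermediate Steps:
$M = -238$ ($M = 3 - 241 = -238$)
$l{\left(J \right)} = -5$
$k = 46240$ ($k = 160 \cdot 289 = 46240$)
$k \left(l{\left(-8 \right)} + M\right) = 46240 \left(-5 - 238\right) = 46240 \left(-243\right) = -11236320$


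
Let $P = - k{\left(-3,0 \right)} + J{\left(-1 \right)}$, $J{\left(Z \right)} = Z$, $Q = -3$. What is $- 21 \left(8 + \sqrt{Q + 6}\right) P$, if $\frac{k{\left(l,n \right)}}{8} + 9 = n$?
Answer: $-11928 - 1491 \sqrt{3} \approx -14510.0$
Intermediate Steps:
$k{\left(l,n \right)} = -72 + 8 n$
$P = 71$ ($P = - (-72 + 8 \cdot 0) - 1 = - (-72 + 0) - 1 = \left(-1\right) \left(-72\right) - 1 = 72 - 1 = 71$)
$- 21 \left(8 + \sqrt{Q + 6}\right) P = - 21 \left(8 + \sqrt{-3 + 6}\right) 71 = - 21 \left(8 + \sqrt{3}\right) 71 = \left(-168 - 21 \sqrt{3}\right) 71 = -11928 - 1491 \sqrt{3}$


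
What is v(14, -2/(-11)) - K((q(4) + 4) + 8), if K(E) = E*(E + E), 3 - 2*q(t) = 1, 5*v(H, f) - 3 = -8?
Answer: -339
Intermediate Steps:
v(H, f) = -1 (v(H, f) = 3/5 + (1/5)*(-8) = 3/5 - 8/5 = -1)
q(t) = 1 (q(t) = 3/2 - 1/2*1 = 3/2 - 1/2 = 1)
K(E) = 2*E**2 (K(E) = E*(2*E) = 2*E**2)
v(14, -2/(-11)) - K((q(4) + 4) + 8) = -1 - 2*((1 + 4) + 8)**2 = -1 - 2*(5 + 8)**2 = -1 - 2*13**2 = -1 - 2*169 = -1 - 1*338 = -1 - 338 = -339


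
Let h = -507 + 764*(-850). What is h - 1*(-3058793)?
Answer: 2408886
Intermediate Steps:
h = -649907 (h = -507 - 649400 = -649907)
h - 1*(-3058793) = -649907 - 1*(-3058793) = -649907 + 3058793 = 2408886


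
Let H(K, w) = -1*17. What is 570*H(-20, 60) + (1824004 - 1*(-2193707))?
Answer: 4008021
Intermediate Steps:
H(K, w) = -17
570*H(-20, 60) + (1824004 - 1*(-2193707)) = 570*(-17) + (1824004 - 1*(-2193707)) = -9690 + (1824004 + 2193707) = -9690 + 4017711 = 4008021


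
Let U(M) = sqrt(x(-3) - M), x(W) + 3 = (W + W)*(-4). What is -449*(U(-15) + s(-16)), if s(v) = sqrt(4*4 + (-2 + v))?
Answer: -2694 - 449*I*sqrt(2) ≈ -2694.0 - 634.98*I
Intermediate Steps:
x(W) = -3 - 8*W (x(W) = -3 + (W + W)*(-4) = -3 + (2*W)*(-4) = -3 - 8*W)
s(v) = sqrt(14 + v) (s(v) = sqrt(16 + (-2 + v)) = sqrt(14 + v))
U(M) = sqrt(21 - M) (U(M) = sqrt((-3 - 8*(-3)) - M) = sqrt((-3 + 24) - M) = sqrt(21 - M))
-449*(U(-15) + s(-16)) = -449*(sqrt(21 - 1*(-15)) + sqrt(14 - 16)) = -449*(sqrt(21 + 15) + sqrt(-2)) = -449*(sqrt(36) + I*sqrt(2)) = -449*(6 + I*sqrt(2)) = -2694 - 449*I*sqrt(2)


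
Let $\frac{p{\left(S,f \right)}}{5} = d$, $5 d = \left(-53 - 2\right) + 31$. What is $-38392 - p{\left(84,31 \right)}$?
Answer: $-38368$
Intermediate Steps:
$d = - \frac{24}{5}$ ($d = \frac{\left(-53 - 2\right) + 31}{5} = \frac{-55 + 31}{5} = \frac{1}{5} \left(-24\right) = - \frac{24}{5} \approx -4.8$)
$p{\left(S,f \right)} = -24$ ($p{\left(S,f \right)} = 5 \left(- \frac{24}{5}\right) = -24$)
$-38392 - p{\left(84,31 \right)} = -38392 - -24 = -38392 + 24 = -38368$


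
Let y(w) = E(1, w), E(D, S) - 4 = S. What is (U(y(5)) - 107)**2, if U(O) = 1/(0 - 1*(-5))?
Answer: 285156/25 ≈ 11406.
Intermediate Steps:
E(D, S) = 4 + S
y(w) = 4 + w
U(O) = 1/5 (U(O) = 1/(0 + 5) = 1/5)
(U(y(5)) - 107)**2 = (1/5 - 107)**2 = (-534/5)**2 = 285156/25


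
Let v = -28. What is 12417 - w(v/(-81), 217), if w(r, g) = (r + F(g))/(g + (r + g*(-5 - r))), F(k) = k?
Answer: 135447151/10908 ≈ 12417.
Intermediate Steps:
w(r, g) = (g + r)/(g + r + g*(-5 - r)) (w(r, g) = (r + g)/(g + (r + g*(-5 - r))) = (g + r)/(g + r + g*(-5 - r)))
12417 - w(v/(-81), 217) = 12417 - (-1*217 - (-28)/(-81))/(-(-28)/(-81) + 4*217 + 217*(-28/(-81))) = 12417 - (-217 - (-28)*(-1)/81)/(-(-28)*(-1)/81 + 868 + 217*(-28*(-1/81))) = 12417 - (-217 - 1*28/81)/(-1*28/81 + 868 + 217*(28/81)) = 12417 - (-217 - 28/81)/(-28/81 + 868 + 6076/81) = 12417 - (-17605)/(2828/3*81) = 12417 - 3*(-17605)/(2828*81) = 12417 - 1*(-2515/10908) = 12417 + 2515/10908 = 135447151/10908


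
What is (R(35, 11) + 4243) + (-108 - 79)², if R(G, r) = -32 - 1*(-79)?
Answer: 39259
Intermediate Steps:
R(G, r) = 47 (R(G, r) = -32 + 79 = 47)
(R(35, 11) + 4243) + (-108 - 79)² = (47 + 4243) + (-108 - 79)² = 4290 + (-187)² = 4290 + 34969 = 39259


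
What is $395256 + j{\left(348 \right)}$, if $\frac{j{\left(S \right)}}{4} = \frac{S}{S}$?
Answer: $395260$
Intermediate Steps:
$j{\left(S \right)} = 4$ ($j{\left(S \right)} = 4 \frac{S}{S} = 4 \cdot 1 = 4$)
$395256 + j{\left(348 \right)} = 395256 + 4 = 395260$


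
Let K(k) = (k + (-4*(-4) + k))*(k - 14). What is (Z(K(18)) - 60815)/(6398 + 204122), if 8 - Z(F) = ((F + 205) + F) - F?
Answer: -3061/10526 ≈ -0.29080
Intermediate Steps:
K(k) = (-14 + k)*(16 + 2*k) (K(k) = (k + (16 + k))*(-14 + k) = (16 + 2*k)*(-14 + k) = (-14 + k)*(16 + 2*k))
Z(F) = -197 - F (Z(F) = 8 - (((F + 205) + F) - F) = 8 - (((205 + F) + F) - F) = 8 - ((205 + 2*F) - F) = 8 - (205 + F) = 8 + (-205 - F) = -197 - F)
(Z(K(18)) - 60815)/(6398 + 204122) = ((-197 - (-224 - 12*18 + 2*18**2)) - 60815)/(6398 + 204122) = ((-197 - (-224 - 216 + 2*324)) - 60815)/210520 = ((-197 - (-224 - 216 + 648)) - 60815)*(1/210520) = ((-197 - 1*208) - 60815)*(1/210520) = ((-197 - 208) - 60815)*(1/210520) = (-405 - 60815)*(1/210520) = -61220*1/210520 = -3061/10526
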